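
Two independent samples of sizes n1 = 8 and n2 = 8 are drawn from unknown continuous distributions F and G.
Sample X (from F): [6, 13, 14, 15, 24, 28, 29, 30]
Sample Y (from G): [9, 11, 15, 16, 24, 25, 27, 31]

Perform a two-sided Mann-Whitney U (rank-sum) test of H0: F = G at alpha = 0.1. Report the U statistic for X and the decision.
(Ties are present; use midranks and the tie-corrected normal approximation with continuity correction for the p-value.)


Step 1: Combine and sort all 16 observations; assign midranks.
sorted (value, group): (6,X), (9,Y), (11,Y), (13,X), (14,X), (15,X), (15,Y), (16,Y), (24,X), (24,Y), (25,Y), (27,Y), (28,X), (29,X), (30,X), (31,Y)
ranks: 6->1, 9->2, 11->3, 13->4, 14->5, 15->6.5, 15->6.5, 16->8, 24->9.5, 24->9.5, 25->11, 27->12, 28->13, 29->14, 30->15, 31->16
Step 2: Rank sum for X: R1 = 1 + 4 + 5 + 6.5 + 9.5 + 13 + 14 + 15 = 68.
Step 3: U_X = R1 - n1(n1+1)/2 = 68 - 8*9/2 = 68 - 36 = 32.
       U_Y = n1*n2 - U_X = 64 - 32 = 32.
Step 4: Ties are present, so use the tie-corrected normal approximation (with continuity correction) for the p-value.
Step 5: p-value = 1.000000; compare to alpha = 0.1. fail to reject H0.

U_X = 32, p = 1.000000, fail to reject H0 at alpha = 0.1.


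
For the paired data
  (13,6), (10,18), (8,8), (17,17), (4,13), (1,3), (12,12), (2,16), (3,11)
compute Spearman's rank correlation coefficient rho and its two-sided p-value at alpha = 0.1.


Step 1: Rank x and y separately (midranks; no ties here).
rank(x): 13->8, 10->6, 8->5, 17->9, 4->4, 1->1, 12->7, 2->2, 3->3
rank(y): 6->2, 18->9, 8->3, 17->8, 13->6, 3->1, 12->5, 16->7, 11->4
Step 2: d_i = R_x(i) - R_y(i); compute d_i^2.
  (8-2)^2=36, (6-9)^2=9, (5-3)^2=4, (9-8)^2=1, (4-6)^2=4, (1-1)^2=0, (7-5)^2=4, (2-7)^2=25, (3-4)^2=1
sum(d^2) = 84.
Step 3: rho = 1 - 6*84 / (9*(9^2 - 1)) = 1 - 504/720 = 0.300000.
Step 4: Under H0, t = rho * sqrt((n-2)/(1-rho^2)) = 0.8321 ~ t(7).
Step 5: Two-sided p-value from the t-distribution with 7 df = 0.432845.
Step 6: alpha = 0.1. fail to reject H0.

rho = 0.3000, p = 0.432845, fail to reject H0 at alpha = 0.1.


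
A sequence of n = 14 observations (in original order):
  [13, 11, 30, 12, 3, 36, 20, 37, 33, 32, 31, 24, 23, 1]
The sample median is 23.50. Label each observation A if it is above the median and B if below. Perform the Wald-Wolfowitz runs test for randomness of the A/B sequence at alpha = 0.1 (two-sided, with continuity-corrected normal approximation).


Step 1: Compute median = 23.50; label A = above, B = below.
Labels in order: BBABBABAAAAABB  (n_A = 7, n_B = 7)
Step 2: Count runs R = 7.
Step 3: Under H0 (random ordering), E[R] = 2*n_A*n_B/(n_A+n_B) + 1 = 2*7*7/14 + 1 = 8.0000.
        Var[R] = 2*n_A*n_B*(2*n_A*n_B - n_A - n_B) / ((n_A+n_B)^2 * (n_A+n_B-1)) = 8232/2548 = 3.2308.
        SD[R] = 1.7974.
Step 4: Continuity-corrected z = (R + 0.5 - E[R]) / SD[R] = (7 + 0.5 - 8.0000) / 1.7974 = -0.2782.
Step 5: Two-sided p-value via normal approximation = 2*(1 - Phi(|z|)) = 0.780879.
Step 6: alpha = 0.1. fail to reject H0.

R = 7, z = -0.2782, p = 0.780879, fail to reject H0.


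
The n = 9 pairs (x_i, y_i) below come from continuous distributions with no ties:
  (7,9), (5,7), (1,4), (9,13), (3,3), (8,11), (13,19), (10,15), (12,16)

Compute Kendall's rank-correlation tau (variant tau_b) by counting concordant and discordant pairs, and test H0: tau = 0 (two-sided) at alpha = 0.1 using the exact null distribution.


Step 1: Enumerate the 36 unordered pairs (i,j) with i<j and classify each by sign(x_j-x_i) * sign(y_j-y_i).
  (1,2):dx=-2,dy=-2->C; (1,3):dx=-6,dy=-5->C; (1,4):dx=+2,dy=+4->C; (1,5):dx=-4,dy=-6->C
  (1,6):dx=+1,dy=+2->C; (1,7):dx=+6,dy=+10->C; (1,8):dx=+3,dy=+6->C; (1,9):dx=+5,dy=+7->C
  (2,3):dx=-4,dy=-3->C; (2,4):dx=+4,dy=+6->C; (2,5):dx=-2,dy=-4->C; (2,6):dx=+3,dy=+4->C
  (2,7):dx=+8,dy=+12->C; (2,8):dx=+5,dy=+8->C; (2,9):dx=+7,dy=+9->C; (3,4):dx=+8,dy=+9->C
  (3,5):dx=+2,dy=-1->D; (3,6):dx=+7,dy=+7->C; (3,7):dx=+12,dy=+15->C; (3,8):dx=+9,dy=+11->C
  (3,9):dx=+11,dy=+12->C; (4,5):dx=-6,dy=-10->C; (4,6):dx=-1,dy=-2->C; (4,7):dx=+4,dy=+6->C
  (4,8):dx=+1,dy=+2->C; (4,9):dx=+3,dy=+3->C; (5,6):dx=+5,dy=+8->C; (5,7):dx=+10,dy=+16->C
  (5,8):dx=+7,dy=+12->C; (5,9):dx=+9,dy=+13->C; (6,7):dx=+5,dy=+8->C; (6,8):dx=+2,dy=+4->C
  (6,9):dx=+4,dy=+5->C; (7,8):dx=-3,dy=-4->C; (7,9):dx=-1,dy=-3->C; (8,9):dx=+2,dy=+1->C
Step 2: C = 35, D = 1, total pairs = 36.
Step 3: tau = (C - D)/(n(n-1)/2) = (35 - 1)/36 = 0.944444.
Step 4: Exact two-sided p-value (enumerate n! = 362880 permutations of y under H0): p = 0.000050.
Step 5: alpha = 0.1. reject H0.

tau_b = 0.9444 (C=35, D=1), p = 0.000050, reject H0.


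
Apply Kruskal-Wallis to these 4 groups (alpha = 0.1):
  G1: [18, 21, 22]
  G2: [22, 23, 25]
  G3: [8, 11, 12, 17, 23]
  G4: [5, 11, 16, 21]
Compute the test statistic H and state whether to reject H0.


Step 1: Combine all N = 15 observations and assign midranks.
sorted (value, group, rank): (5,G4,1), (8,G3,2), (11,G3,3.5), (11,G4,3.5), (12,G3,5), (16,G4,6), (17,G3,7), (18,G1,8), (21,G1,9.5), (21,G4,9.5), (22,G1,11.5), (22,G2,11.5), (23,G2,13.5), (23,G3,13.5), (25,G2,15)
Step 2: Sum ranks within each group.
R_1 = 29 (n_1 = 3)
R_2 = 40 (n_2 = 3)
R_3 = 31 (n_3 = 5)
R_4 = 20 (n_4 = 4)
Step 3: H = 12/(N(N+1)) * sum(R_i^2/n_i) - 3(N+1)
     = 12/(15*16) * (29^2/3 + 40^2/3 + 31^2/5 + 20^2/4) - 3*16
     = 0.050000 * 1105.87 - 48
     = 7.293333.
Step 4: Ties present; correction factor C = 1 - 24/(15^3 - 15) = 0.992857. Corrected H = 7.293333 / 0.992857 = 7.345803.
Step 5: Under H0, H ~ chi^2(3); p-value = 0.061656.
Step 6: alpha = 0.1. reject H0.

H = 7.3458, df = 3, p = 0.061656, reject H0.


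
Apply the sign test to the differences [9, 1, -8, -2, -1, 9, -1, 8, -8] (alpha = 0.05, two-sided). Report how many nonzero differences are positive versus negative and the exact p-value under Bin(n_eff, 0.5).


Step 1: Discard zero differences. Original n = 9; n_eff = number of nonzero differences = 9.
Nonzero differences (with sign): +9, +1, -8, -2, -1, +9, -1, +8, -8
Step 2: Count signs: positive = 4, negative = 5.
Step 3: Under H0: P(positive) = 0.5, so the number of positives S ~ Bin(9, 0.5).
Step 4: Two-sided exact p-value = sum of Bin(9,0.5) probabilities at or below the observed probability = 1.000000.
Step 5: alpha = 0.05. fail to reject H0.

n_eff = 9, pos = 4, neg = 5, p = 1.000000, fail to reject H0.


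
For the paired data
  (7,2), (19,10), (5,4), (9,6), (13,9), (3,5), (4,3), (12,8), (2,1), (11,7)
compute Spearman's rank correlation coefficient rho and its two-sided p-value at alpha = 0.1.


Step 1: Rank x and y separately (midranks; no ties here).
rank(x): 7->5, 19->10, 5->4, 9->6, 13->9, 3->2, 4->3, 12->8, 2->1, 11->7
rank(y): 2->2, 10->10, 4->4, 6->6, 9->9, 5->5, 3->3, 8->8, 1->1, 7->7
Step 2: d_i = R_x(i) - R_y(i); compute d_i^2.
  (5-2)^2=9, (10-10)^2=0, (4-4)^2=0, (6-6)^2=0, (9-9)^2=0, (2-5)^2=9, (3-3)^2=0, (8-8)^2=0, (1-1)^2=0, (7-7)^2=0
sum(d^2) = 18.
Step 3: rho = 1 - 6*18 / (10*(10^2 - 1)) = 1 - 108/990 = 0.890909.
Step 4: Under H0, t = rho * sqrt((n-2)/(1-rho^2)) = 5.5482 ~ t(8).
Step 5: Two-sided p-value from the t-distribution with 8 df = 0.000542.
Step 6: alpha = 0.1. reject H0.

rho = 0.8909, p = 0.000542, reject H0 at alpha = 0.1.


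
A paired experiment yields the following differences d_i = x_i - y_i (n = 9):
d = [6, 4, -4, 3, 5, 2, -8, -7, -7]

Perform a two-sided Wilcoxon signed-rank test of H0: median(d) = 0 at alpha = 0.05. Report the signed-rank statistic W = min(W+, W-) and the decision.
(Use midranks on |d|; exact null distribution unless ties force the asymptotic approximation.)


Step 1: Drop any zero differences (none here) and take |d_i|.
|d| = [6, 4, 4, 3, 5, 2, 8, 7, 7]
Step 2: Midrank |d_i| (ties get averaged ranks).
ranks: |6|->6, |4|->3.5, |4|->3.5, |3|->2, |5|->5, |2|->1, |8|->9, |7|->7.5, |7|->7.5
Step 3: Attach original signs; sum ranks with positive sign and with negative sign.
W+ = 6 + 3.5 + 2 + 5 + 1 = 17.5
W- = 3.5 + 9 + 7.5 + 7.5 = 27.5
(Check: W+ + W- = 45 should equal n(n+1)/2 = 45.)
Step 4: Test statistic W = min(W+, W-) = 17.5.
Step 5: Ties in |d|, so use the tie-corrected normal approximation.
        E[W] = n(n+1)/4 = 9*10/4 = 22.5.
        Tie groups: |d|=4 (t=2), |d|=7 (t=2); sum(t^3 - t) = 12.
        Var[W] = n(n+1)(2n+1)/24 - sum(t^3-t)/48 = 1710/24 - 12/48 = 71.
        z = (W - E[W]) / sqrt(Var[W]) = (17.5 - 22.5) / 8.4261 = -0.5934.
        Two-sided p = 2*Phi(z) = 0.552920.
Step 6: alpha = 0.05. fail to reject H0.

W+ = 17.5, W- = 27.5, W = min = 17.5, p = 0.552920, fail to reject H0.


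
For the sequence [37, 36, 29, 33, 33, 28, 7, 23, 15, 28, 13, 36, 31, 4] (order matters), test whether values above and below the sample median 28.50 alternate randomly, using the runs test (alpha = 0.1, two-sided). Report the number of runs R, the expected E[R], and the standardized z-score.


Step 1: Compute median = 28.50; label A = above, B = below.
Labels in order: AAAAABBBBBBAAB  (n_A = 7, n_B = 7)
Step 2: Count runs R = 4.
Step 3: Under H0 (random ordering), E[R] = 2*n_A*n_B/(n_A+n_B) + 1 = 2*7*7/14 + 1 = 8.0000.
        Var[R] = 2*n_A*n_B*(2*n_A*n_B - n_A - n_B) / ((n_A+n_B)^2 * (n_A+n_B-1)) = 8232/2548 = 3.2308.
        SD[R] = 1.7974.
Step 4: Continuity-corrected z = (R + 0.5 - E[R]) / SD[R] = (4 + 0.5 - 8.0000) / 1.7974 = -1.9472.
Step 5: Two-sided p-value via normal approximation = 2*(1 - Phi(|z|)) = 0.051508.
Step 6: alpha = 0.1. reject H0.

R = 4, z = -1.9472, p = 0.051508, reject H0.


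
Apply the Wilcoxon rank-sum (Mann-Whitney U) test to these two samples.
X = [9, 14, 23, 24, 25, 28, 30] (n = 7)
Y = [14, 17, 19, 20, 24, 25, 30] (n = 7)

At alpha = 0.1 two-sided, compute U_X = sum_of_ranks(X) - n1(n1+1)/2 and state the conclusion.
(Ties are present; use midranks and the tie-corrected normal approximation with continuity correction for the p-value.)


Step 1: Combine and sort all 14 observations; assign midranks.
sorted (value, group): (9,X), (14,X), (14,Y), (17,Y), (19,Y), (20,Y), (23,X), (24,X), (24,Y), (25,X), (25,Y), (28,X), (30,X), (30,Y)
ranks: 9->1, 14->2.5, 14->2.5, 17->4, 19->5, 20->6, 23->7, 24->8.5, 24->8.5, 25->10.5, 25->10.5, 28->12, 30->13.5, 30->13.5
Step 2: Rank sum for X: R1 = 1 + 2.5 + 7 + 8.5 + 10.5 + 12 + 13.5 = 55.
Step 3: U_X = R1 - n1(n1+1)/2 = 55 - 7*8/2 = 55 - 28 = 27.
       U_Y = n1*n2 - U_X = 49 - 27 = 22.
Step 4: Ties are present, so use the tie-corrected normal approximation (with continuity correction) for the p-value.
Step 5: p-value = 0.797425; compare to alpha = 0.1. fail to reject H0.

U_X = 27, p = 0.797425, fail to reject H0 at alpha = 0.1.


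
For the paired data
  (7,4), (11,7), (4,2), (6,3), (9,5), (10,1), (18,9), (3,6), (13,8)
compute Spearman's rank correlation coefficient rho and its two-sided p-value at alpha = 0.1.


Step 1: Rank x and y separately (midranks; no ties here).
rank(x): 7->4, 11->7, 4->2, 6->3, 9->5, 10->6, 18->9, 3->1, 13->8
rank(y): 4->4, 7->7, 2->2, 3->3, 5->5, 1->1, 9->9, 6->6, 8->8
Step 2: d_i = R_x(i) - R_y(i); compute d_i^2.
  (4-4)^2=0, (7-7)^2=0, (2-2)^2=0, (3-3)^2=0, (5-5)^2=0, (6-1)^2=25, (9-9)^2=0, (1-6)^2=25, (8-8)^2=0
sum(d^2) = 50.
Step 3: rho = 1 - 6*50 / (9*(9^2 - 1)) = 1 - 300/720 = 0.583333.
Step 4: Under H0, t = rho * sqrt((n-2)/(1-rho^2)) = 1.9001 ~ t(7).
Step 5: Two-sided p-value from the t-distribution with 7 df = 0.099186.
Step 6: alpha = 0.1. reject H0.

rho = 0.5833, p = 0.099186, reject H0 at alpha = 0.1.


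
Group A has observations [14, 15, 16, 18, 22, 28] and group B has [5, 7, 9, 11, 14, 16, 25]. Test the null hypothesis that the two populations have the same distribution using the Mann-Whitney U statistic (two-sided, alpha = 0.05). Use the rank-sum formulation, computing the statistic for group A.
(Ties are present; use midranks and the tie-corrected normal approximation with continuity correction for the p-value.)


Step 1: Combine and sort all 13 observations; assign midranks.
sorted (value, group): (5,Y), (7,Y), (9,Y), (11,Y), (14,X), (14,Y), (15,X), (16,X), (16,Y), (18,X), (22,X), (25,Y), (28,X)
ranks: 5->1, 7->2, 9->3, 11->4, 14->5.5, 14->5.5, 15->7, 16->8.5, 16->8.5, 18->10, 22->11, 25->12, 28->13
Step 2: Rank sum for X: R1 = 5.5 + 7 + 8.5 + 10 + 11 + 13 = 55.
Step 3: U_X = R1 - n1(n1+1)/2 = 55 - 6*7/2 = 55 - 21 = 34.
       U_Y = n1*n2 - U_X = 42 - 34 = 8.
Step 4: Ties are present, so use the tie-corrected normal approximation (with continuity correction) for the p-value.
Step 5: p-value = 0.073351; compare to alpha = 0.05. fail to reject H0.

U_X = 34, p = 0.073351, fail to reject H0 at alpha = 0.05.


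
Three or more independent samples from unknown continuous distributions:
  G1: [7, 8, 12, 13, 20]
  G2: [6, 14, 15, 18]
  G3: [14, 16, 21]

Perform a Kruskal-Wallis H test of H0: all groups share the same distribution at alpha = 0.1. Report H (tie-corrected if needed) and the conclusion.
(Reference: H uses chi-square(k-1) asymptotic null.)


Step 1: Combine all N = 12 observations and assign midranks.
sorted (value, group, rank): (6,G2,1), (7,G1,2), (8,G1,3), (12,G1,4), (13,G1,5), (14,G2,6.5), (14,G3,6.5), (15,G2,8), (16,G3,9), (18,G2,10), (20,G1,11), (21,G3,12)
Step 2: Sum ranks within each group.
R_1 = 25 (n_1 = 5)
R_2 = 25.5 (n_2 = 4)
R_3 = 27.5 (n_3 = 3)
Step 3: H = 12/(N(N+1)) * sum(R_i^2/n_i) - 3(N+1)
     = 12/(12*13) * (25^2/5 + 25.5^2/4 + 27.5^2/3) - 3*13
     = 0.076923 * 539.646 - 39
     = 2.511218.
Step 4: Ties present; correction factor C = 1 - 6/(12^3 - 12) = 0.996503. Corrected H = 2.511218 / 0.996503 = 2.520029.
Step 5: Under H0, H ~ chi^2(2); p-value = 0.283650.
Step 6: alpha = 0.1. fail to reject H0.

H = 2.5200, df = 2, p = 0.283650, fail to reject H0.


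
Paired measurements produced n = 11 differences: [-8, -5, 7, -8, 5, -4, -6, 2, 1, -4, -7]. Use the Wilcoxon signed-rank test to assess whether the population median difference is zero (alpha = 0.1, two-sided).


Step 1: Drop any zero differences (none here) and take |d_i|.
|d| = [8, 5, 7, 8, 5, 4, 6, 2, 1, 4, 7]
Step 2: Midrank |d_i| (ties get averaged ranks).
ranks: |8|->10.5, |5|->5.5, |7|->8.5, |8|->10.5, |5|->5.5, |4|->3.5, |6|->7, |2|->2, |1|->1, |4|->3.5, |7|->8.5
Step 3: Attach original signs; sum ranks with positive sign and with negative sign.
W+ = 8.5 + 5.5 + 2 + 1 = 17
W- = 10.5 + 5.5 + 10.5 + 3.5 + 7 + 3.5 + 8.5 = 49
(Check: W+ + W- = 66 should equal n(n+1)/2 = 66.)
Step 4: Test statistic W = min(W+, W-) = 17.
Step 5: Ties in |d|, so use the tie-corrected normal approximation.
        E[W] = n(n+1)/4 = 11*12/4 = 33.
        Tie groups: |d|=4 (t=2), |d|=5 (t=2), |d|=7 (t=2), |d|=8 (t=2); sum(t^3 - t) = 24.
        Var[W] = n(n+1)(2n+1)/24 - sum(t^3-t)/48 = 3036/24 - 24/48 = 126.
        z = (W - E[W]) / sqrt(Var[W]) = (17 - 33) / 11.2250 = -1.4254.
        Two-sided p = 2*Phi(z) = 0.154044.
Step 6: alpha = 0.1. fail to reject H0.

W+ = 17, W- = 49, W = min = 17, p = 0.154044, fail to reject H0.


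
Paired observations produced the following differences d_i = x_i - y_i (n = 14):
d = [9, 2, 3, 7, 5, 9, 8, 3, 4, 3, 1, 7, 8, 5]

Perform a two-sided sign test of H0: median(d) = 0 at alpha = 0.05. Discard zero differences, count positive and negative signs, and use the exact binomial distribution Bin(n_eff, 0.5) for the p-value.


Step 1: Discard zero differences. Original n = 14; n_eff = number of nonzero differences = 14.
Nonzero differences (with sign): +9, +2, +3, +7, +5, +9, +8, +3, +4, +3, +1, +7, +8, +5
Step 2: Count signs: positive = 14, negative = 0.
Step 3: Under H0: P(positive) = 0.5, so the number of positives S ~ Bin(14, 0.5).
Step 4: Two-sided exact p-value = sum of Bin(14,0.5) probabilities at or below the observed probability = 0.000122.
Step 5: alpha = 0.05. reject H0.

n_eff = 14, pos = 14, neg = 0, p = 0.000122, reject H0.


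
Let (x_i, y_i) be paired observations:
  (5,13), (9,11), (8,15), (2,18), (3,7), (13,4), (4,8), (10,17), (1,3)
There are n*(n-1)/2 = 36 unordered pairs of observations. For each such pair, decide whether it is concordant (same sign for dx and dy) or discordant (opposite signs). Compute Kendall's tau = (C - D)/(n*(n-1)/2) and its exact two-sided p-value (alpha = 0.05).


Step 1: Enumerate the 36 unordered pairs (i,j) with i<j and classify each by sign(x_j-x_i) * sign(y_j-y_i).
  (1,2):dx=+4,dy=-2->D; (1,3):dx=+3,dy=+2->C; (1,4):dx=-3,dy=+5->D; (1,5):dx=-2,dy=-6->C
  (1,6):dx=+8,dy=-9->D; (1,7):dx=-1,dy=-5->C; (1,8):dx=+5,dy=+4->C; (1,9):dx=-4,dy=-10->C
  (2,3):dx=-1,dy=+4->D; (2,4):dx=-7,dy=+7->D; (2,5):dx=-6,dy=-4->C; (2,6):dx=+4,dy=-7->D
  (2,7):dx=-5,dy=-3->C; (2,8):dx=+1,dy=+6->C; (2,9):dx=-8,dy=-8->C; (3,4):dx=-6,dy=+3->D
  (3,5):dx=-5,dy=-8->C; (3,6):dx=+5,dy=-11->D; (3,7):dx=-4,dy=-7->C; (3,8):dx=+2,dy=+2->C
  (3,9):dx=-7,dy=-12->C; (4,5):dx=+1,dy=-11->D; (4,6):dx=+11,dy=-14->D; (4,7):dx=+2,dy=-10->D
  (4,8):dx=+8,dy=-1->D; (4,9):dx=-1,dy=-15->C; (5,6):dx=+10,dy=-3->D; (5,7):dx=+1,dy=+1->C
  (5,8):dx=+7,dy=+10->C; (5,9):dx=-2,dy=-4->C; (6,7):dx=-9,dy=+4->D; (6,8):dx=-3,dy=+13->D
  (6,9):dx=-12,dy=-1->C; (7,8):dx=+6,dy=+9->C; (7,9):dx=-3,dy=-5->C; (8,9):dx=-9,dy=-14->C
Step 2: C = 21, D = 15, total pairs = 36.
Step 3: tau = (C - D)/(n(n-1)/2) = (21 - 15)/36 = 0.166667.
Step 4: Exact two-sided p-value (enumerate n! = 362880 permutations of y under H0): p = 0.612202.
Step 5: alpha = 0.05. fail to reject H0.

tau_b = 0.1667 (C=21, D=15), p = 0.612202, fail to reject H0.


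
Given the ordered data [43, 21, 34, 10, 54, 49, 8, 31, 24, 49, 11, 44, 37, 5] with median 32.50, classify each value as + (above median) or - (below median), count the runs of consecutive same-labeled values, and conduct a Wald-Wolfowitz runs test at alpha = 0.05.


Step 1: Compute median = 32.50; label A = above, B = below.
Labels in order: ABABAABBBABAAB  (n_A = 7, n_B = 7)
Step 2: Count runs R = 10.
Step 3: Under H0 (random ordering), E[R] = 2*n_A*n_B/(n_A+n_B) + 1 = 2*7*7/14 + 1 = 8.0000.
        Var[R] = 2*n_A*n_B*(2*n_A*n_B - n_A - n_B) / ((n_A+n_B)^2 * (n_A+n_B-1)) = 8232/2548 = 3.2308.
        SD[R] = 1.7974.
Step 4: Continuity-corrected z = (R - 0.5 - E[R]) / SD[R] = (10 - 0.5 - 8.0000) / 1.7974 = 0.8345.
Step 5: Two-sided p-value via normal approximation = 2*(1 - Phi(|z|)) = 0.403986.
Step 6: alpha = 0.05. fail to reject H0.

R = 10, z = 0.8345, p = 0.403986, fail to reject H0.


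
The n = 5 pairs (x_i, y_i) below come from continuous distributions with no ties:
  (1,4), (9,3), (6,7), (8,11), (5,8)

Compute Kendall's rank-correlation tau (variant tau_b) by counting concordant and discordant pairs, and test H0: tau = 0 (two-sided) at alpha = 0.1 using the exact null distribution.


Step 1: Enumerate the 10 unordered pairs (i,j) with i<j and classify each by sign(x_j-x_i) * sign(y_j-y_i).
  (1,2):dx=+8,dy=-1->D; (1,3):dx=+5,dy=+3->C; (1,4):dx=+7,dy=+7->C; (1,5):dx=+4,dy=+4->C
  (2,3):dx=-3,dy=+4->D; (2,4):dx=-1,dy=+8->D; (2,5):dx=-4,dy=+5->D; (3,4):dx=+2,dy=+4->C
  (3,5):dx=-1,dy=+1->D; (4,5):dx=-3,dy=-3->C
Step 2: C = 5, D = 5, total pairs = 10.
Step 3: tau = (C - D)/(n(n-1)/2) = (5 - 5)/10 = 0.000000.
Step 4: Exact two-sided p-value (enumerate n! = 120 permutations of y under H0): p = 1.000000.
Step 5: alpha = 0.1. fail to reject H0.

tau_b = 0.0000 (C=5, D=5), p = 1.000000, fail to reject H0.


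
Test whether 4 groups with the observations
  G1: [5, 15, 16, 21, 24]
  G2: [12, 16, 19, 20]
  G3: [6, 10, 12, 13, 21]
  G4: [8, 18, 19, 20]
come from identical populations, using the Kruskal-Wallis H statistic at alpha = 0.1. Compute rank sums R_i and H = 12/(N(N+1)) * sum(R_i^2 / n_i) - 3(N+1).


Step 1: Combine all N = 18 observations and assign midranks.
sorted (value, group, rank): (5,G1,1), (6,G3,2), (8,G4,3), (10,G3,4), (12,G2,5.5), (12,G3,5.5), (13,G3,7), (15,G1,8), (16,G1,9.5), (16,G2,9.5), (18,G4,11), (19,G2,12.5), (19,G4,12.5), (20,G2,14.5), (20,G4,14.5), (21,G1,16.5), (21,G3,16.5), (24,G1,18)
Step 2: Sum ranks within each group.
R_1 = 53 (n_1 = 5)
R_2 = 42 (n_2 = 4)
R_3 = 35 (n_3 = 5)
R_4 = 41 (n_4 = 4)
Step 3: H = 12/(N(N+1)) * sum(R_i^2/n_i) - 3(N+1)
     = 12/(18*19) * (53^2/5 + 42^2/4 + 35^2/5 + 41^2/4) - 3*19
     = 0.035088 * 1668.05 - 57
     = 1.528070.
Step 4: Ties present; correction factor C = 1 - 30/(18^3 - 18) = 0.994840. Corrected H = 1.528070 / 0.994840 = 1.535996.
Step 5: Under H0, H ~ chi^2(3); p-value = 0.673988.
Step 6: alpha = 0.1. fail to reject H0.

H = 1.5360, df = 3, p = 0.673988, fail to reject H0.


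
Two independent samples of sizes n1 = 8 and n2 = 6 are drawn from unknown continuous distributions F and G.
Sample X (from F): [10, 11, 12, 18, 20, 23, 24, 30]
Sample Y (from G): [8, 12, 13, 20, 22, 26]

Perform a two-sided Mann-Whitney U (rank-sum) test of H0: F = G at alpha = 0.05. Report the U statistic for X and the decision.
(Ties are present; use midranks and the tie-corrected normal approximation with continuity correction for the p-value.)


Step 1: Combine and sort all 14 observations; assign midranks.
sorted (value, group): (8,Y), (10,X), (11,X), (12,X), (12,Y), (13,Y), (18,X), (20,X), (20,Y), (22,Y), (23,X), (24,X), (26,Y), (30,X)
ranks: 8->1, 10->2, 11->3, 12->4.5, 12->4.5, 13->6, 18->7, 20->8.5, 20->8.5, 22->10, 23->11, 24->12, 26->13, 30->14
Step 2: Rank sum for X: R1 = 2 + 3 + 4.5 + 7 + 8.5 + 11 + 12 + 14 = 62.
Step 3: U_X = R1 - n1(n1+1)/2 = 62 - 8*9/2 = 62 - 36 = 26.
       U_Y = n1*n2 - U_X = 48 - 26 = 22.
Step 4: Ties are present, so use the tie-corrected normal approximation (with continuity correction) for the p-value.
Step 5: p-value = 0.846116; compare to alpha = 0.05. fail to reject H0.

U_X = 26, p = 0.846116, fail to reject H0 at alpha = 0.05.


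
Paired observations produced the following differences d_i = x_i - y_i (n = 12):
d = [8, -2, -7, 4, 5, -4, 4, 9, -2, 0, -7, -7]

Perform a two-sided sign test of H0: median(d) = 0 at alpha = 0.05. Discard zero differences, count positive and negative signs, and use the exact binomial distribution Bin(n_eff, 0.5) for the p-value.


Step 1: Discard zero differences. Original n = 12; n_eff = number of nonzero differences = 11.
Nonzero differences (with sign): +8, -2, -7, +4, +5, -4, +4, +9, -2, -7, -7
Step 2: Count signs: positive = 5, negative = 6.
Step 3: Under H0: P(positive) = 0.5, so the number of positives S ~ Bin(11, 0.5).
Step 4: Two-sided exact p-value = sum of Bin(11,0.5) probabilities at or below the observed probability = 1.000000.
Step 5: alpha = 0.05. fail to reject H0.

n_eff = 11, pos = 5, neg = 6, p = 1.000000, fail to reject H0.


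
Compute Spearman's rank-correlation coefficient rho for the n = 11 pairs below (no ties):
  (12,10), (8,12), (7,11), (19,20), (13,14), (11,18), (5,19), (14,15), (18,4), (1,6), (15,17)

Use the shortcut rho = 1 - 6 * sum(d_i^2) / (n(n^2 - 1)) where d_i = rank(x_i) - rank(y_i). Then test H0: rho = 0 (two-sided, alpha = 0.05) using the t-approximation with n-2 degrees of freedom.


Step 1: Rank x and y separately (midranks; no ties here).
rank(x): 12->6, 8->4, 7->3, 19->11, 13->7, 11->5, 5->2, 14->8, 18->10, 1->1, 15->9
rank(y): 10->3, 12->5, 11->4, 20->11, 14->6, 18->9, 19->10, 15->7, 4->1, 6->2, 17->8
Step 2: d_i = R_x(i) - R_y(i); compute d_i^2.
  (6-3)^2=9, (4-5)^2=1, (3-4)^2=1, (11-11)^2=0, (7-6)^2=1, (5-9)^2=16, (2-10)^2=64, (8-7)^2=1, (10-1)^2=81, (1-2)^2=1, (9-8)^2=1
sum(d^2) = 176.
Step 3: rho = 1 - 6*176 / (11*(11^2 - 1)) = 1 - 1056/1320 = 0.200000.
Step 4: Under H0, t = rho * sqrt((n-2)/(1-rho^2)) = 0.6124 ~ t(9).
Step 5: Two-sided p-value from the t-distribution with 9 df = 0.555445.
Step 6: alpha = 0.05. fail to reject H0.

rho = 0.2000, p = 0.555445, fail to reject H0 at alpha = 0.05.


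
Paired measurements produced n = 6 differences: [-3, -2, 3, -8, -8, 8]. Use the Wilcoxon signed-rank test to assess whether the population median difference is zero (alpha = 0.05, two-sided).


Step 1: Drop any zero differences (none here) and take |d_i|.
|d| = [3, 2, 3, 8, 8, 8]
Step 2: Midrank |d_i| (ties get averaged ranks).
ranks: |3|->2.5, |2|->1, |3|->2.5, |8|->5, |8|->5, |8|->5
Step 3: Attach original signs; sum ranks with positive sign and with negative sign.
W+ = 2.5 + 5 = 7.5
W- = 2.5 + 1 + 5 + 5 = 13.5
(Check: W+ + W- = 21 should equal n(n+1)/2 = 21.)
Step 4: Test statistic W = min(W+, W-) = 7.5.
Step 5: Ties in |d|, so use the tie-corrected normal approximation.
        E[W] = n(n+1)/4 = 6*7/4 = 10.5.
        Tie groups: |d|=3 (t=2), |d|=8 (t=3); sum(t^3 - t) = 30.
        Var[W] = n(n+1)(2n+1)/24 - sum(t^3-t)/48 = 546/24 - 30/48 = 22.125.
        z = (W - E[W]) / sqrt(Var[W]) = (7.5 - 10.5) / 4.7037 = -0.6378.
        Two-sided p = 2*Phi(z) = 0.523609.
Step 6: alpha = 0.05. fail to reject H0.

W+ = 7.5, W- = 13.5, W = min = 7.5, p = 0.523609, fail to reject H0.


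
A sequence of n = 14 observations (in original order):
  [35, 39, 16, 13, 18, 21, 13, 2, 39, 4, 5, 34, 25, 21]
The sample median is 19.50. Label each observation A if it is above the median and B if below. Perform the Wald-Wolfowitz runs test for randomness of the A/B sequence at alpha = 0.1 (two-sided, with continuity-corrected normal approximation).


Step 1: Compute median = 19.50; label A = above, B = below.
Labels in order: AABBBABBABBAAA  (n_A = 7, n_B = 7)
Step 2: Count runs R = 7.
Step 3: Under H0 (random ordering), E[R] = 2*n_A*n_B/(n_A+n_B) + 1 = 2*7*7/14 + 1 = 8.0000.
        Var[R] = 2*n_A*n_B*(2*n_A*n_B - n_A - n_B) / ((n_A+n_B)^2 * (n_A+n_B-1)) = 8232/2548 = 3.2308.
        SD[R] = 1.7974.
Step 4: Continuity-corrected z = (R + 0.5 - E[R]) / SD[R] = (7 + 0.5 - 8.0000) / 1.7974 = -0.2782.
Step 5: Two-sided p-value via normal approximation = 2*(1 - Phi(|z|)) = 0.780879.
Step 6: alpha = 0.1. fail to reject H0.

R = 7, z = -0.2782, p = 0.780879, fail to reject H0.


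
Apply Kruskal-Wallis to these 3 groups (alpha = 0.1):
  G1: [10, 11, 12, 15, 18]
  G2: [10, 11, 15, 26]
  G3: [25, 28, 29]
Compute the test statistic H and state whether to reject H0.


Step 1: Combine all N = 12 observations and assign midranks.
sorted (value, group, rank): (10,G1,1.5), (10,G2,1.5), (11,G1,3.5), (11,G2,3.5), (12,G1,5), (15,G1,6.5), (15,G2,6.5), (18,G1,8), (25,G3,9), (26,G2,10), (28,G3,11), (29,G3,12)
Step 2: Sum ranks within each group.
R_1 = 24.5 (n_1 = 5)
R_2 = 21.5 (n_2 = 4)
R_3 = 32 (n_3 = 3)
Step 3: H = 12/(N(N+1)) * sum(R_i^2/n_i) - 3(N+1)
     = 12/(12*13) * (24.5^2/5 + 21.5^2/4 + 32^2/3) - 3*13
     = 0.076923 * 576.946 - 39
     = 5.380449.
Step 4: Ties present; correction factor C = 1 - 18/(12^3 - 12) = 0.989510. Corrected H = 5.380449 / 0.989510 = 5.437485.
Step 5: Under H0, H ~ chi^2(2); p-value = 0.065958.
Step 6: alpha = 0.1. reject H0.

H = 5.4375, df = 2, p = 0.065958, reject H0.


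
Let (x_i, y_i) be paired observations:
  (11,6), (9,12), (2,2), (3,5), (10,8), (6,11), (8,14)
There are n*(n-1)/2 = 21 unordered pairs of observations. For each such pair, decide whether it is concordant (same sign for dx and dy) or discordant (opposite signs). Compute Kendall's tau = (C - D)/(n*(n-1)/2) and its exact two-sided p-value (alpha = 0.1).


Step 1: Enumerate the 21 unordered pairs (i,j) with i<j and classify each by sign(x_j-x_i) * sign(y_j-y_i).
  (1,2):dx=-2,dy=+6->D; (1,3):dx=-9,dy=-4->C; (1,4):dx=-8,dy=-1->C; (1,5):dx=-1,dy=+2->D
  (1,6):dx=-5,dy=+5->D; (1,7):dx=-3,dy=+8->D; (2,3):dx=-7,dy=-10->C; (2,4):dx=-6,dy=-7->C
  (2,5):dx=+1,dy=-4->D; (2,6):dx=-3,dy=-1->C; (2,7):dx=-1,dy=+2->D; (3,4):dx=+1,dy=+3->C
  (3,5):dx=+8,dy=+6->C; (3,6):dx=+4,dy=+9->C; (3,7):dx=+6,dy=+12->C; (4,5):dx=+7,dy=+3->C
  (4,6):dx=+3,dy=+6->C; (4,7):dx=+5,dy=+9->C; (5,6):dx=-4,dy=+3->D; (5,7):dx=-2,dy=+6->D
  (6,7):dx=+2,dy=+3->C
Step 2: C = 13, D = 8, total pairs = 21.
Step 3: tau = (C - D)/(n(n-1)/2) = (13 - 8)/21 = 0.238095.
Step 4: Exact two-sided p-value (enumerate n! = 5040 permutations of y under H0): p = 0.561905.
Step 5: alpha = 0.1. fail to reject H0.

tau_b = 0.2381 (C=13, D=8), p = 0.561905, fail to reject H0.


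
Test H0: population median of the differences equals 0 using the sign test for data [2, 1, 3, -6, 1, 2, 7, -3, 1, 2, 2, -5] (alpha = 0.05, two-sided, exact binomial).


Step 1: Discard zero differences. Original n = 12; n_eff = number of nonzero differences = 12.
Nonzero differences (with sign): +2, +1, +3, -6, +1, +2, +7, -3, +1, +2, +2, -5
Step 2: Count signs: positive = 9, negative = 3.
Step 3: Under H0: P(positive) = 0.5, so the number of positives S ~ Bin(12, 0.5).
Step 4: Two-sided exact p-value = sum of Bin(12,0.5) probabilities at or below the observed probability = 0.145996.
Step 5: alpha = 0.05. fail to reject H0.

n_eff = 12, pos = 9, neg = 3, p = 0.145996, fail to reject H0.


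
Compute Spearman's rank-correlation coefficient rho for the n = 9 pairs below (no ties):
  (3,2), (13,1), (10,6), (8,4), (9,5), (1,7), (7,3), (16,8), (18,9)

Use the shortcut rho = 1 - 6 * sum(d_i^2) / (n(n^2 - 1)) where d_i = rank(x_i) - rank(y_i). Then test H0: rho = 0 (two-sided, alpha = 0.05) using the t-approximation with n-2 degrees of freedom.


Step 1: Rank x and y separately (midranks; no ties here).
rank(x): 3->2, 13->7, 10->6, 8->4, 9->5, 1->1, 7->3, 16->8, 18->9
rank(y): 2->2, 1->1, 6->6, 4->4, 5->5, 7->7, 3->3, 8->8, 9->9
Step 2: d_i = R_x(i) - R_y(i); compute d_i^2.
  (2-2)^2=0, (7-1)^2=36, (6-6)^2=0, (4-4)^2=0, (5-5)^2=0, (1-7)^2=36, (3-3)^2=0, (8-8)^2=0, (9-9)^2=0
sum(d^2) = 72.
Step 3: rho = 1 - 6*72 / (9*(9^2 - 1)) = 1 - 432/720 = 0.400000.
Step 4: Under H0, t = rho * sqrt((n-2)/(1-rho^2)) = 1.1547 ~ t(7).
Step 5: Two-sided p-value from the t-distribution with 7 df = 0.286105.
Step 6: alpha = 0.05. fail to reject H0.

rho = 0.4000, p = 0.286105, fail to reject H0 at alpha = 0.05.


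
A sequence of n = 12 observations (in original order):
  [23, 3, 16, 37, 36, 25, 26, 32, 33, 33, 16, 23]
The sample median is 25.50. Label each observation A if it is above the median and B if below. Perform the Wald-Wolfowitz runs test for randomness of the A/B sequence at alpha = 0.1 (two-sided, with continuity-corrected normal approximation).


Step 1: Compute median = 25.50; label A = above, B = below.
Labels in order: BBBAABAAAABB  (n_A = 6, n_B = 6)
Step 2: Count runs R = 5.
Step 3: Under H0 (random ordering), E[R] = 2*n_A*n_B/(n_A+n_B) + 1 = 2*6*6/12 + 1 = 7.0000.
        Var[R] = 2*n_A*n_B*(2*n_A*n_B - n_A - n_B) / ((n_A+n_B)^2 * (n_A+n_B-1)) = 4320/1584 = 2.7273.
        SD[R] = 1.6514.
Step 4: Continuity-corrected z = (R + 0.5 - E[R]) / SD[R] = (5 + 0.5 - 7.0000) / 1.6514 = -0.9083.
Step 5: Two-sided p-value via normal approximation = 2*(1 - Phi(|z|)) = 0.363722.
Step 6: alpha = 0.1. fail to reject H0.

R = 5, z = -0.9083, p = 0.363722, fail to reject H0.


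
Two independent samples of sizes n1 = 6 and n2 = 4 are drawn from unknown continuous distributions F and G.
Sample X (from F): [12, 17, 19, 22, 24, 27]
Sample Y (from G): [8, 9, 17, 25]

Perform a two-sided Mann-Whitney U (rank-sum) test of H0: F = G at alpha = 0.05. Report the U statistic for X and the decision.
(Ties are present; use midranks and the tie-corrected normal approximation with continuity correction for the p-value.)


Step 1: Combine and sort all 10 observations; assign midranks.
sorted (value, group): (8,Y), (9,Y), (12,X), (17,X), (17,Y), (19,X), (22,X), (24,X), (25,Y), (27,X)
ranks: 8->1, 9->2, 12->3, 17->4.5, 17->4.5, 19->6, 22->7, 24->8, 25->9, 27->10
Step 2: Rank sum for X: R1 = 3 + 4.5 + 6 + 7 + 8 + 10 = 38.5.
Step 3: U_X = R1 - n1(n1+1)/2 = 38.5 - 6*7/2 = 38.5 - 21 = 17.5.
       U_Y = n1*n2 - U_X = 24 - 17.5 = 6.5.
Step 4: Ties are present, so use the tie-corrected normal approximation (with continuity correction) for the p-value.
Step 5: p-value = 0.284958; compare to alpha = 0.05. fail to reject H0.

U_X = 17.5, p = 0.284958, fail to reject H0 at alpha = 0.05.


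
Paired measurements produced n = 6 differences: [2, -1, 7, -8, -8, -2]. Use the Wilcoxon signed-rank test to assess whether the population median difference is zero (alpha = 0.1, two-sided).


Step 1: Drop any zero differences (none here) and take |d_i|.
|d| = [2, 1, 7, 8, 8, 2]
Step 2: Midrank |d_i| (ties get averaged ranks).
ranks: |2|->2.5, |1|->1, |7|->4, |8|->5.5, |8|->5.5, |2|->2.5
Step 3: Attach original signs; sum ranks with positive sign and with negative sign.
W+ = 2.5 + 4 = 6.5
W- = 1 + 5.5 + 5.5 + 2.5 = 14.5
(Check: W+ + W- = 21 should equal n(n+1)/2 = 21.)
Step 4: Test statistic W = min(W+, W-) = 6.5.
Step 5: Ties in |d|, so use the tie-corrected normal approximation.
        E[W] = n(n+1)/4 = 6*7/4 = 10.5.
        Tie groups: |d|=2 (t=2), |d|=8 (t=2); sum(t^3 - t) = 12.
        Var[W] = n(n+1)(2n+1)/24 - sum(t^3-t)/48 = 546/24 - 12/48 = 22.5.
        z = (W - E[W]) / sqrt(Var[W]) = (6.5 - 10.5) / 4.7434 = -0.8433.
        Two-sided p = 2*Phi(z) = 0.399075.
Step 6: alpha = 0.1. fail to reject H0.

W+ = 6.5, W- = 14.5, W = min = 6.5, p = 0.399075, fail to reject H0.


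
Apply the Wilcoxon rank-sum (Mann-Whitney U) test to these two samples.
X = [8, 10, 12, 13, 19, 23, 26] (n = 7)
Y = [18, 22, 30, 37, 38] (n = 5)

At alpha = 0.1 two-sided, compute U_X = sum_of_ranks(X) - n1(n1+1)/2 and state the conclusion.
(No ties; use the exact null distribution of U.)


Step 1: Combine and sort all 12 observations; assign midranks.
sorted (value, group): (8,X), (10,X), (12,X), (13,X), (18,Y), (19,X), (22,Y), (23,X), (26,X), (30,Y), (37,Y), (38,Y)
ranks: 8->1, 10->2, 12->3, 13->4, 18->5, 19->6, 22->7, 23->8, 26->9, 30->10, 37->11, 38->12
Step 2: Rank sum for X: R1 = 1 + 2 + 3 + 4 + 6 + 8 + 9 = 33.
Step 3: U_X = R1 - n1(n1+1)/2 = 33 - 7*8/2 = 33 - 28 = 5.
       U_Y = n1*n2 - U_X = 35 - 5 = 30.
Step 4: No ties, so the exact null distribution of U (based on enumerating the C(12,7) = 792 equally likely rank assignments) gives the two-sided p-value.
Step 5: p-value = 0.047980; compare to alpha = 0.1. reject H0.

U_X = 5, p = 0.047980, reject H0 at alpha = 0.1.


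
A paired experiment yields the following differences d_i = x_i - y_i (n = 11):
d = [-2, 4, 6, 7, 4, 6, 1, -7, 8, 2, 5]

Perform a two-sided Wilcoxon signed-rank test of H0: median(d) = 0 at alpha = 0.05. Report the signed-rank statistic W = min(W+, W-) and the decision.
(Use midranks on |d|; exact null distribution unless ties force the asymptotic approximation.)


Step 1: Drop any zero differences (none here) and take |d_i|.
|d| = [2, 4, 6, 7, 4, 6, 1, 7, 8, 2, 5]
Step 2: Midrank |d_i| (ties get averaged ranks).
ranks: |2|->2.5, |4|->4.5, |6|->7.5, |7|->9.5, |4|->4.5, |6|->7.5, |1|->1, |7|->9.5, |8|->11, |2|->2.5, |5|->6
Step 3: Attach original signs; sum ranks with positive sign and with negative sign.
W+ = 4.5 + 7.5 + 9.5 + 4.5 + 7.5 + 1 + 11 + 2.5 + 6 = 54
W- = 2.5 + 9.5 = 12
(Check: W+ + W- = 66 should equal n(n+1)/2 = 66.)
Step 4: Test statistic W = min(W+, W-) = 12.
Step 5: Ties in |d|, so use the tie-corrected normal approximation.
        E[W] = n(n+1)/4 = 11*12/4 = 33.
        Tie groups: |d|=2 (t=2), |d|=4 (t=2), |d|=6 (t=2), |d|=7 (t=2); sum(t^3 - t) = 24.
        Var[W] = n(n+1)(2n+1)/24 - sum(t^3-t)/48 = 3036/24 - 24/48 = 126.
        z = (W - E[W]) / sqrt(Var[W]) = (12 - 33) / 11.2250 = -1.8708.
        Two-sided p = 2*Phi(z) = 0.061369.
Step 6: alpha = 0.05. fail to reject H0.

W+ = 54, W- = 12, W = min = 12, p = 0.061369, fail to reject H0.


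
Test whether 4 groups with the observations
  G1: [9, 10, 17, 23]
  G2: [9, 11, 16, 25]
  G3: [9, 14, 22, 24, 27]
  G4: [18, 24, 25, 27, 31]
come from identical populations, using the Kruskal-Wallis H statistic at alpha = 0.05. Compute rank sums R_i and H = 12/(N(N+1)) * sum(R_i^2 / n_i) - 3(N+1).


Step 1: Combine all N = 18 observations and assign midranks.
sorted (value, group, rank): (9,G1,2), (9,G2,2), (9,G3,2), (10,G1,4), (11,G2,5), (14,G3,6), (16,G2,7), (17,G1,8), (18,G4,9), (22,G3,10), (23,G1,11), (24,G3,12.5), (24,G4,12.5), (25,G2,14.5), (25,G4,14.5), (27,G3,16.5), (27,G4,16.5), (31,G4,18)
Step 2: Sum ranks within each group.
R_1 = 25 (n_1 = 4)
R_2 = 28.5 (n_2 = 4)
R_3 = 47 (n_3 = 5)
R_4 = 70.5 (n_4 = 5)
Step 3: H = 12/(N(N+1)) * sum(R_i^2/n_i) - 3(N+1)
     = 12/(18*19) * (25^2/4 + 28.5^2/4 + 47^2/5 + 70.5^2/5) - 3*19
     = 0.035088 * 1795.16 - 57
     = 5.988158.
Step 4: Ties present; correction factor C = 1 - 42/(18^3 - 18) = 0.992776. Corrected H = 5.988158 / 0.992776 = 6.031731.
Step 5: Under H0, H ~ chi^2(3); p-value = 0.110077.
Step 6: alpha = 0.05. fail to reject H0.

H = 6.0317, df = 3, p = 0.110077, fail to reject H0.


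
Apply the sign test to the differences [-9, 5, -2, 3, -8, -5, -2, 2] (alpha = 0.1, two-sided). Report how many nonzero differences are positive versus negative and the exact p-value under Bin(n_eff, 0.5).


Step 1: Discard zero differences. Original n = 8; n_eff = number of nonzero differences = 8.
Nonzero differences (with sign): -9, +5, -2, +3, -8, -5, -2, +2
Step 2: Count signs: positive = 3, negative = 5.
Step 3: Under H0: P(positive) = 0.5, so the number of positives S ~ Bin(8, 0.5).
Step 4: Two-sided exact p-value = sum of Bin(8,0.5) probabilities at or below the observed probability = 0.726562.
Step 5: alpha = 0.1. fail to reject H0.

n_eff = 8, pos = 3, neg = 5, p = 0.726562, fail to reject H0.


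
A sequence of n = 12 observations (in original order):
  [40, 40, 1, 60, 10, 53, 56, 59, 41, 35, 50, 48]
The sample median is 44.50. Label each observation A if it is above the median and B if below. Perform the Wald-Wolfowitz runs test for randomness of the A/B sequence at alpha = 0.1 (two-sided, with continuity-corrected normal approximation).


Step 1: Compute median = 44.50; label A = above, B = below.
Labels in order: BBBABAAABBAA  (n_A = 6, n_B = 6)
Step 2: Count runs R = 6.
Step 3: Under H0 (random ordering), E[R] = 2*n_A*n_B/(n_A+n_B) + 1 = 2*6*6/12 + 1 = 7.0000.
        Var[R] = 2*n_A*n_B*(2*n_A*n_B - n_A - n_B) / ((n_A+n_B)^2 * (n_A+n_B-1)) = 4320/1584 = 2.7273.
        SD[R] = 1.6514.
Step 4: Continuity-corrected z = (R + 0.5 - E[R]) / SD[R] = (6 + 0.5 - 7.0000) / 1.6514 = -0.3028.
Step 5: Two-sided p-value via normal approximation = 2*(1 - Phi(|z|)) = 0.762069.
Step 6: alpha = 0.1. fail to reject H0.

R = 6, z = -0.3028, p = 0.762069, fail to reject H0.


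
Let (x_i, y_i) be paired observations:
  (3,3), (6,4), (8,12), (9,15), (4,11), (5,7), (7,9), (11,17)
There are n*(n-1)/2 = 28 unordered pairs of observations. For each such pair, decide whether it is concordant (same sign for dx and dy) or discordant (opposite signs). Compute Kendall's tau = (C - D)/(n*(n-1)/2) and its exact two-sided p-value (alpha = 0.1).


Step 1: Enumerate the 28 unordered pairs (i,j) with i<j and classify each by sign(x_j-x_i) * sign(y_j-y_i).
  (1,2):dx=+3,dy=+1->C; (1,3):dx=+5,dy=+9->C; (1,4):dx=+6,dy=+12->C; (1,5):dx=+1,dy=+8->C
  (1,6):dx=+2,dy=+4->C; (1,7):dx=+4,dy=+6->C; (1,8):dx=+8,dy=+14->C; (2,3):dx=+2,dy=+8->C
  (2,4):dx=+3,dy=+11->C; (2,5):dx=-2,dy=+7->D; (2,6):dx=-1,dy=+3->D; (2,7):dx=+1,dy=+5->C
  (2,8):dx=+5,dy=+13->C; (3,4):dx=+1,dy=+3->C; (3,5):dx=-4,dy=-1->C; (3,6):dx=-3,dy=-5->C
  (3,7):dx=-1,dy=-3->C; (3,8):dx=+3,dy=+5->C; (4,5):dx=-5,dy=-4->C; (4,6):dx=-4,dy=-8->C
  (4,7):dx=-2,dy=-6->C; (4,8):dx=+2,dy=+2->C; (5,6):dx=+1,dy=-4->D; (5,7):dx=+3,dy=-2->D
  (5,8):dx=+7,dy=+6->C; (6,7):dx=+2,dy=+2->C; (6,8):dx=+6,dy=+10->C; (7,8):dx=+4,dy=+8->C
Step 2: C = 24, D = 4, total pairs = 28.
Step 3: tau = (C - D)/(n(n-1)/2) = (24 - 4)/28 = 0.714286.
Step 4: Exact two-sided p-value (enumerate n! = 40320 permutations of y under H0): p = 0.014137.
Step 5: alpha = 0.1. reject H0.

tau_b = 0.7143 (C=24, D=4), p = 0.014137, reject H0.


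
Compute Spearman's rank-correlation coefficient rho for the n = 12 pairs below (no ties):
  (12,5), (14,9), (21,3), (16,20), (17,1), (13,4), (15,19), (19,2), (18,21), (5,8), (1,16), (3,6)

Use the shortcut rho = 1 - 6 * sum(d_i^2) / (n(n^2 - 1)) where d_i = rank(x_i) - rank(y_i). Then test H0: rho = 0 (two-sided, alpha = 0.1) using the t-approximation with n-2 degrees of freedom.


Step 1: Rank x and y separately (midranks; no ties here).
rank(x): 12->4, 14->6, 21->12, 16->8, 17->9, 13->5, 15->7, 19->11, 18->10, 5->3, 1->1, 3->2
rank(y): 5->5, 9->8, 3->3, 20->11, 1->1, 4->4, 19->10, 2->2, 21->12, 8->7, 16->9, 6->6
Step 2: d_i = R_x(i) - R_y(i); compute d_i^2.
  (4-5)^2=1, (6-8)^2=4, (12-3)^2=81, (8-11)^2=9, (9-1)^2=64, (5-4)^2=1, (7-10)^2=9, (11-2)^2=81, (10-12)^2=4, (3-7)^2=16, (1-9)^2=64, (2-6)^2=16
sum(d^2) = 350.
Step 3: rho = 1 - 6*350 / (12*(12^2 - 1)) = 1 - 2100/1716 = -0.223776.
Step 4: Under H0, t = rho * sqrt((n-2)/(1-rho^2)) = -0.7261 ~ t(10).
Step 5: Two-sided p-value from the t-distribution with 10 df = 0.484452.
Step 6: alpha = 0.1. fail to reject H0.

rho = -0.2238, p = 0.484452, fail to reject H0 at alpha = 0.1.


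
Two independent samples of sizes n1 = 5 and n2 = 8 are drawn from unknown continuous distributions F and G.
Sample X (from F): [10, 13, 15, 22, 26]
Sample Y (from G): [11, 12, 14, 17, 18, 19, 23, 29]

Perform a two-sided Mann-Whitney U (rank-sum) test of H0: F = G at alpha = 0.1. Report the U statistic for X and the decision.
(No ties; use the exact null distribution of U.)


Step 1: Combine and sort all 13 observations; assign midranks.
sorted (value, group): (10,X), (11,Y), (12,Y), (13,X), (14,Y), (15,X), (17,Y), (18,Y), (19,Y), (22,X), (23,Y), (26,X), (29,Y)
ranks: 10->1, 11->2, 12->3, 13->4, 14->5, 15->6, 17->7, 18->8, 19->9, 22->10, 23->11, 26->12, 29->13
Step 2: Rank sum for X: R1 = 1 + 4 + 6 + 10 + 12 = 33.
Step 3: U_X = R1 - n1(n1+1)/2 = 33 - 5*6/2 = 33 - 15 = 18.
       U_Y = n1*n2 - U_X = 40 - 18 = 22.
Step 4: No ties, so the exact null distribution of U (based on enumerating the C(13,5) = 1287 equally likely rank assignments) gives the two-sided p-value.
Step 5: p-value = 0.832945; compare to alpha = 0.1. fail to reject H0.

U_X = 18, p = 0.832945, fail to reject H0 at alpha = 0.1.
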